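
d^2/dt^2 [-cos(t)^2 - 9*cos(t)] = 9*cos(t) + 2*cos(2*t)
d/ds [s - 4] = 1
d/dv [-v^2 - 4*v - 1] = -2*v - 4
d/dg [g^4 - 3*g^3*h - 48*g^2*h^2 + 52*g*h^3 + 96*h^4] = 4*g^3 - 9*g^2*h - 96*g*h^2 + 52*h^3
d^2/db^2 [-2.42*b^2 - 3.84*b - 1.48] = -4.84000000000000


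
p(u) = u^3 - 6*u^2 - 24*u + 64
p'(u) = 3*u^2 - 12*u - 24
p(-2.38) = 73.65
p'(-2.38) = 21.55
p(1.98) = 0.72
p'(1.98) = -36.00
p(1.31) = 24.51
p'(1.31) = -34.57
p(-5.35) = -132.47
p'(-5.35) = 126.07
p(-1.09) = 81.74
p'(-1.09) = -7.36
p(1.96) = 1.44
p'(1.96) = -36.00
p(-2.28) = 75.68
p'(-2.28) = 18.96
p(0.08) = 62.04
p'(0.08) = -24.94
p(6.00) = -80.00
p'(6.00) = 12.00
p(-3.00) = 55.00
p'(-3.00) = 39.00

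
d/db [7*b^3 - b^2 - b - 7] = 21*b^2 - 2*b - 1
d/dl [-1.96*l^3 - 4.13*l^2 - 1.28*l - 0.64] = -5.88*l^2 - 8.26*l - 1.28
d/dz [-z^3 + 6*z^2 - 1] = 3*z*(4 - z)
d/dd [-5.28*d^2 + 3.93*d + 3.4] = 3.93 - 10.56*d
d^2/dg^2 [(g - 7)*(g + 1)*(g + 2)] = 6*g - 8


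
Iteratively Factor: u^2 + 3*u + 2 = (u + 2)*(u + 1)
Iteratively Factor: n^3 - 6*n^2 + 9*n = (n)*(n^2 - 6*n + 9) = n*(n - 3)*(n - 3)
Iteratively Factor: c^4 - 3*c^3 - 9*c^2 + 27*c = (c)*(c^3 - 3*c^2 - 9*c + 27) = c*(c - 3)*(c^2 - 9) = c*(c - 3)^2*(c + 3)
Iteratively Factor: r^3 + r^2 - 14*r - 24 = (r - 4)*(r^2 + 5*r + 6) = (r - 4)*(r + 2)*(r + 3)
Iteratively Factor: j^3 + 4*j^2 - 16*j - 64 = (j + 4)*(j^2 - 16) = (j - 4)*(j + 4)*(j + 4)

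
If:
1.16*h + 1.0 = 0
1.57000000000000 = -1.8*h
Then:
No Solution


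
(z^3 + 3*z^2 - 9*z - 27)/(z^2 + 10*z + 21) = (z^2 - 9)/(z + 7)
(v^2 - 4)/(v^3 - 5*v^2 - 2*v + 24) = (v - 2)/(v^2 - 7*v + 12)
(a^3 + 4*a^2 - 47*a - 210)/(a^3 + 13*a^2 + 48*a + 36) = (a^2 - 2*a - 35)/(a^2 + 7*a + 6)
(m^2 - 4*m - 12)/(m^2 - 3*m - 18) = (m + 2)/(m + 3)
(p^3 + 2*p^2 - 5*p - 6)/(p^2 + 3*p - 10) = (p^2 + 4*p + 3)/(p + 5)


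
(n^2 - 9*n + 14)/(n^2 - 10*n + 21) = (n - 2)/(n - 3)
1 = 1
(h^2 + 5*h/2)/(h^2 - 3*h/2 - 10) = h/(h - 4)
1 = 1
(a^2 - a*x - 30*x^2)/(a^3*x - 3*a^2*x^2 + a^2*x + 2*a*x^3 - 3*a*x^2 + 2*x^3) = (a^2 - a*x - 30*x^2)/(x*(a^3 - 3*a^2*x + a^2 + 2*a*x^2 - 3*a*x + 2*x^2))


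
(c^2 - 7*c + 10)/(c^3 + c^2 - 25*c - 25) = (c - 2)/(c^2 + 6*c + 5)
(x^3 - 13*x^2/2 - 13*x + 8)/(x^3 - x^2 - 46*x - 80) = (x - 1/2)/(x + 5)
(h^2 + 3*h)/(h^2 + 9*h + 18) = h/(h + 6)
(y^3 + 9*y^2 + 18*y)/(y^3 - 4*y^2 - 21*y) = (y + 6)/(y - 7)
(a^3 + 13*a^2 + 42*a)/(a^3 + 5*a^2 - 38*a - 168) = a*(a + 6)/(a^2 - 2*a - 24)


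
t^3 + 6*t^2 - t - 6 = (t - 1)*(t + 1)*(t + 6)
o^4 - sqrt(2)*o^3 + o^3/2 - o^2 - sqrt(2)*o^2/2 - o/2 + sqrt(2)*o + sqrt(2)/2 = (o - 1)*(o + 1/2)*(o + 1)*(o - sqrt(2))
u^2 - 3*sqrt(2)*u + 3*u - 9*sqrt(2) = (u + 3)*(u - 3*sqrt(2))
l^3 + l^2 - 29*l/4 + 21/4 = (l - 3/2)*(l - 1)*(l + 7/2)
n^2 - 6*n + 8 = (n - 4)*(n - 2)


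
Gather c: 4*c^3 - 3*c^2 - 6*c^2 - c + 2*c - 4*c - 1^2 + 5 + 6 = 4*c^3 - 9*c^2 - 3*c + 10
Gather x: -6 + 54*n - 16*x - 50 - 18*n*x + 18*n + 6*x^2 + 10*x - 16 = 72*n + 6*x^2 + x*(-18*n - 6) - 72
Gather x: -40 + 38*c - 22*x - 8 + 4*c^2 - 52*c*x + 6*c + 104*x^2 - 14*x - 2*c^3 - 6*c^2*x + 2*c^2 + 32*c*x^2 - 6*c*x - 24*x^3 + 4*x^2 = -2*c^3 + 6*c^2 + 44*c - 24*x^3 + x^2*(32*c + 108) + x*(-6*c^2 - 58*c - 36) - 48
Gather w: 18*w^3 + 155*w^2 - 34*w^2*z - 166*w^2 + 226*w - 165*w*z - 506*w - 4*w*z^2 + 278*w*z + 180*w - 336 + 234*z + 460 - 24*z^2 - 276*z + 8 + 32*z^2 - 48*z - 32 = 18*w^3 + w^2*(-34*z - 11) + w*(-4*z^2 + 113*z - 100) + 8*z^2 - 90*z + 100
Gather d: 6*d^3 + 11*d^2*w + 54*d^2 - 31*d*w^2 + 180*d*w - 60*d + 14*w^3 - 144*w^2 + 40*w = 6*d^3 + d^2*(11*w + 54) + d*(-31*w^2 + 180*w - 60) + 14*w^3 - 144*w^2 + 40*w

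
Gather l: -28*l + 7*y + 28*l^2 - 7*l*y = 28*l^2 + l*(-7*y - 28) + 7*y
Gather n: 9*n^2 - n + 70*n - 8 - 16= 9*n^2 + 69*n - 24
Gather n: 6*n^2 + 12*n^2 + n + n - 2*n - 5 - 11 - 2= 18*n^2 - 18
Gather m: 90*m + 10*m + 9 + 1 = 100*m + 10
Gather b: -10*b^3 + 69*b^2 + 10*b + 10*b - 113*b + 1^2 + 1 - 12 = -10*b^3 + 69*b^2 - 93*b - 10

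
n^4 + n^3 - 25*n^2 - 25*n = n*(n - 5)*(n + 1)*(n + 5)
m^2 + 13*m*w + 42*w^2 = (m + 6*w)*(m + 7*w)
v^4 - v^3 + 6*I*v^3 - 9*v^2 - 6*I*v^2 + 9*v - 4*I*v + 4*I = (v - 1)*(v + I)^2*(v + 4*I)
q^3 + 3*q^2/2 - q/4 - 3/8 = (q - 1/2)*(q + 1/2)*(q + 3/2)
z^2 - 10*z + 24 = (z - 6)*(z - 4)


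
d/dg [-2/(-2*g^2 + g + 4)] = 2*(1 - 4*g)/(-2*g^2 + g + 4)^2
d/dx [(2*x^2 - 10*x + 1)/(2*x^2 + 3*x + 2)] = (26*x^2 + 4*x - 23)/(4*x^4 + 12*x^3 + 17*x^2 + 12*x + 4)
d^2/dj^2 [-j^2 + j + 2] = -2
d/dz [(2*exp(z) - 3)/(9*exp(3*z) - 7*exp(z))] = 3*(-12*exp(3*z) + 27*exp(2*z) - 7)*exp(-z)/(81*exp(4*z) - 126*exp(2*z) + 49)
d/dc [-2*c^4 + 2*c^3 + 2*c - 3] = -8*c^3 + 6*c^2 + 2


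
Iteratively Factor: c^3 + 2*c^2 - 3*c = (c)*(c^2 + 2*c - 3) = c*(c + 3)*(c - 1)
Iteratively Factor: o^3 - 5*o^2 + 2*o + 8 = (o - 4)*(o^2 - o - 2) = (o - 4)*(o - 2)*(o + 1)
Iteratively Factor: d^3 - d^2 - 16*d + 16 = (d + 4)*(d^2 - 5*d + 4) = (d - 4)*(d + 4)*(d - 1)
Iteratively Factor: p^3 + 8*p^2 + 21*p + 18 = (p + 3)*(p^2 + 5*p + 6) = (p + 3)^2*(p + 2)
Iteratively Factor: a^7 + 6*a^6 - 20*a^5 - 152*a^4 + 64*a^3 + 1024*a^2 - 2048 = (a - 4)*(a^6 + 10*a^5 + 20*a^4 - 72*a^3 - 224*a^2 + 128*a + 512) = (a - 4)*(a - 2)*(a^5 + 12*a^4 + 44*a^3 + 16*a^2 - 192*a - 256) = (a - 4)*(a - 2)^2*(a^4 + 14*a^3 + 72*a^2 + 160*a + 128) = (a - 4)*(a - 2)^2*(a + 4)*(a^3 + 10*a^2 + 32*a + 32) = (a - 4)*(a - 2)^2*(a + 2)*(a + 4)*(a^2 + 8*a + 16) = (a - 4)*(a - 2)^2*(a + 2)*(a + 4)^2*(a + 4)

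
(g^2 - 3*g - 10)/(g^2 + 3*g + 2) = (g - 5)/(g + 1)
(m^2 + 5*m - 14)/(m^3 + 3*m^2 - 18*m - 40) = (m^2 + 5*m - 14)/(m^3 + 3*m^2 - 18*m - 40)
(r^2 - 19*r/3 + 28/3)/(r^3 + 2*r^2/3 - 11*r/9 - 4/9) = 3*(3*r^2 - 19*r + 28)/(9*r^3 + 6*r^2 - 11*r - 4)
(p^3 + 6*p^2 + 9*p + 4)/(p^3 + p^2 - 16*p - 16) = (p + 1)/(p - 4)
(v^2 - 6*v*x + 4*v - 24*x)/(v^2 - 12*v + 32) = (v^2 - 6*v*x + 4*v - 24*x)/(v^2 - 12*v + 32)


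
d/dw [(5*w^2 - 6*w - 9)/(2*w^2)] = 3*(w + 3)/w^3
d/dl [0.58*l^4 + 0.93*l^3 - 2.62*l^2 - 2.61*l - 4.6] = 2.32*l^3 + 2.79*l^2 - 5.24*l - 2.61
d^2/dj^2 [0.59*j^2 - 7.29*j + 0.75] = 1.18000000000000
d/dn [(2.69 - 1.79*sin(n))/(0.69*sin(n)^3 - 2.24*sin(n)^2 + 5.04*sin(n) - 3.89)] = (2.4702*sin(n)^3 - 9.5779*sin(n)^2 + 12.0512*sin(n) - 6.5945)*cos(n)/(0.4761*sin(n)^6 - 3.0912*sin(n)^5 + 11.9728*sin(n)^4 - 27.9474*sin(n)^3 + 42.8288*sin(n)^2 - 39.2112*sin(n) + 15.1321)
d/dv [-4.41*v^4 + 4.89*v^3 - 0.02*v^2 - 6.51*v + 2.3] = -17.64*v^3 + 14.67*v^2 - 0.04*v - 6.51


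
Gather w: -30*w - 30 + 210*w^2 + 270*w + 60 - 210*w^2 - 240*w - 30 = 0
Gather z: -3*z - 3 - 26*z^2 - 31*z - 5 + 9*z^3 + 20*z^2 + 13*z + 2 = 9*z^3 - 6*z^2 - 21*z - 6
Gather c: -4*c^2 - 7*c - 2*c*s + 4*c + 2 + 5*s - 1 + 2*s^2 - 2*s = -4*c^2 + c*(-2*s - 3) + 2*s^2 + 3*s + 1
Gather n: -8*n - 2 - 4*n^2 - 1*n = -4*n^2 - 9*n - 2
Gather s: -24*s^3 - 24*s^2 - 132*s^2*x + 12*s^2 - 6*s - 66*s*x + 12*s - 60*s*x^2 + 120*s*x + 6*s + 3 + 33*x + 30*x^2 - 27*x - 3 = -24*s^3 + s^2*(-132*x - 12) + s*(-60*x^2 + 54*x + 12) + 30*x^2 + 6*x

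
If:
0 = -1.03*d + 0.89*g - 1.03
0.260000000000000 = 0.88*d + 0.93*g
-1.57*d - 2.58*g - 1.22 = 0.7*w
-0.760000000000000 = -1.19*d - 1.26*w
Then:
No Solution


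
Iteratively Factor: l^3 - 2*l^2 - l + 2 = (l + 1)*(l^2 - 3*l + 2) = (l - 1)*(l + 1)*(l - 2)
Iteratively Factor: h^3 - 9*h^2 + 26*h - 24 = (h - 3)*(h^2 - 6*h + 8) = (h - 3)*(h - 2)*(h - 4)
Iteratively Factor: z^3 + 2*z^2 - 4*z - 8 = (z - 2)*(z^2 + 4*z + 4) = (z - 2)*(z + 2)*(z + 2)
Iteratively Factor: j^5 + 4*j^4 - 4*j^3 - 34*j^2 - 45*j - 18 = (j - 3)*(j^4 + 7*j^3 + 17*j^2 + 17*j + 6) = (j - 3)*(j + 2)*(j^3 + 5*j^2 + 7*j + 3) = (j - 3)*(j + 1)*(j + 2)*(j^2 + 4*j + 3) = (j - 3)*(j + 1)^2*(j + 2)*(j + 3)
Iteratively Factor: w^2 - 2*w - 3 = (w - 3)*(w + 1)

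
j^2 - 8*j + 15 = (j - 5)*(j - 3)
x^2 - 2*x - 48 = (x - 8)*(x + 6)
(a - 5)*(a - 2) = a^2 - 7*a + 10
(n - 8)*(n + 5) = n^2 - 3*n - 40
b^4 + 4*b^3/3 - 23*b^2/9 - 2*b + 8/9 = (b - 4/3)*(b - 1/3)*(b + 1)*(b + 2)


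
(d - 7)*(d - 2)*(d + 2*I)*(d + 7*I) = d^4 - 9*d^3 + 9*I*d^3 - 81*I*d^2 + 126*d + 126*I*d - 196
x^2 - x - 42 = (x - 7)*(x + 6)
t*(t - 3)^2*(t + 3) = t^4 - 3*t^3 - 9*t^2 + 27*t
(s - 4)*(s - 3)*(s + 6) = s^3 - s^2 - 30*s + 72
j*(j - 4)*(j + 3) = j^3 - j^2 - 12*j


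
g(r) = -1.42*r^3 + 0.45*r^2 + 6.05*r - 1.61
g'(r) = -4.26*r^2 + 0.9*r + 6.05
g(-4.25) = 89.81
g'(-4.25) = -74.72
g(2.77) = -11.58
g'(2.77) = -24.14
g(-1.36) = -5.43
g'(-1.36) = -3.05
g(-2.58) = 10.16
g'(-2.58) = -24.63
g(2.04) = 0.55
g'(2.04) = -9.84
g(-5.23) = 182.20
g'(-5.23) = -115.18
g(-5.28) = 188.01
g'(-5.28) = -117.46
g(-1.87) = -2.06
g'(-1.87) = -10.53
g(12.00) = -2317.97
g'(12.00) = -596.59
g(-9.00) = 1015.57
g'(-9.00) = -347.11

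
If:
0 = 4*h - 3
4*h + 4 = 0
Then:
No Solution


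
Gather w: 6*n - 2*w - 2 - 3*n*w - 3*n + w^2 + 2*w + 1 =-3*n*w + 3*n + w^2 - 1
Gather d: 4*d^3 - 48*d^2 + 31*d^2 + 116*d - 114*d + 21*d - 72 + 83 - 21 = 4*d^3 - 17*d^2 + 23*d - 10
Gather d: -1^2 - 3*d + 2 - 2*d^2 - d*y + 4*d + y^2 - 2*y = -2*d^2 + d*(1 - y) + y^2 - 2*y + 1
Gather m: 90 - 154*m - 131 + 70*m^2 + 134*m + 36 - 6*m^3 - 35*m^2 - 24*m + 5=-6*m^3 + 35*m^2 - 44*m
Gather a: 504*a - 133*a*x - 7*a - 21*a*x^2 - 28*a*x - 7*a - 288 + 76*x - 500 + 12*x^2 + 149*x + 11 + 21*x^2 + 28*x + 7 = a*(-21*x^2 - 161*x + 490) + 33*x^2 + 253*x - 770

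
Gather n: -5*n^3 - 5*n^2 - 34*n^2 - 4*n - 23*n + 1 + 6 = -5*n^3 - 39*n^2 - 27*n + 7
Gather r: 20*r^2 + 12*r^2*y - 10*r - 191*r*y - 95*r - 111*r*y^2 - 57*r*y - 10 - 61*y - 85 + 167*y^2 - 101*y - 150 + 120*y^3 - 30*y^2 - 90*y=r^2*(12*y + 20) + r*(-111*y^2 - 248*y - 105) + 120*y^3 + 137*y^2 - 252*y - 245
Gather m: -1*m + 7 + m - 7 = 0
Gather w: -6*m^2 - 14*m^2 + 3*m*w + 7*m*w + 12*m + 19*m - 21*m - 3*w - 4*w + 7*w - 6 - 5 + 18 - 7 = -20*m^2 + 10*m*w + 10*m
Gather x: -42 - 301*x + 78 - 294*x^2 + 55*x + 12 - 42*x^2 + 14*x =-336*x^2 - 232*x + 48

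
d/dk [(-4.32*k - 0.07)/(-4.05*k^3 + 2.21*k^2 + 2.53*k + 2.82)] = (-34.992*k^3 + 8.6967*k^2 + 0.3094*k - 12.0053)/(16.4025*k^6 - 17.901*k^5 - 15.6089*k^4 - 11.6594*k^3 + 18.8653*k^2 + 14.2692*k + 7.9524)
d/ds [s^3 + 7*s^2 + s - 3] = 3*s^2 + 14*s + 1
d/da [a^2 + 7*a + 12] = 2*a + 7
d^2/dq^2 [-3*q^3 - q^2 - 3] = -18*q - 2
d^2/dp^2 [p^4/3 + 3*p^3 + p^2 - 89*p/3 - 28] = 4*p^2 + 18*p + 2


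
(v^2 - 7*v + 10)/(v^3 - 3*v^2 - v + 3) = (v^2 - 7*v + 10)/(v^3 - 3*v^2 - v + 3)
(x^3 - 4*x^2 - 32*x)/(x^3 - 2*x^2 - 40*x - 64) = x/(x + 2)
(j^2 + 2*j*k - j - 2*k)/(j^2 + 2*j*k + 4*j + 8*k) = (j - 1)/(j + 4)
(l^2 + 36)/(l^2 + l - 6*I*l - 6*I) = (l + 6*I)/(l + 1)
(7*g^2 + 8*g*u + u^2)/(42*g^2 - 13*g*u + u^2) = (7*g^2 + 8*g*u + u^2)/(42*g^2 - 13*g*u + u^2)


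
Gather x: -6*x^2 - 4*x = -6*x^2 - 4*x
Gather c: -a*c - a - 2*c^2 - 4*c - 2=-a - 2*c^2 + c*(-a - 4) - 2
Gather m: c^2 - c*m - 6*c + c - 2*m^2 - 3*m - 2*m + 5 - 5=c^2 - 5*c - 2*m^2 + m*(-c - 5)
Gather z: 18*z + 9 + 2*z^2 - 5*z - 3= 2*z^2 + 13*z + 6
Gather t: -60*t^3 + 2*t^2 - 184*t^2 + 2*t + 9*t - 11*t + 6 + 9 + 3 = -60*t^3 - 182*t^2 + 18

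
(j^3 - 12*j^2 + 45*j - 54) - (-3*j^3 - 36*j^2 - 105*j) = 4*j^3 + 24*j^2 + 150*j - 54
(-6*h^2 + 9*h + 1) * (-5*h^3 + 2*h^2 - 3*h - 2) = 30*h^5 - 57*h^4 + 31*h^3 - 13*h^2 - 21*h - 2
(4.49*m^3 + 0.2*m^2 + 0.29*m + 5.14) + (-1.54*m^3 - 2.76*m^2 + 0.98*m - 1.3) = 2.95*m^3 - 2.56*m^2 + 1.27*m + 3.84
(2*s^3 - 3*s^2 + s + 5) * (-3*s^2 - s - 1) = -6*s^5 + 7*s^4 - 2*s^3 - 13*s^2 - 6*s - 5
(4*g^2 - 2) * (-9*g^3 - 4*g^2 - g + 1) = -36*g^5 - 16*g^4 + 14*g^3 + 12*g^2 + 2*g - 2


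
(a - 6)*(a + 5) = a^2 - a - 30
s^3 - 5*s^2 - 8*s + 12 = (s - 6)*(s - 1)*(s + 2)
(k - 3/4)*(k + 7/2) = k^2 + 11*k/4 - 21/8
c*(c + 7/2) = c^2 + 7*c/2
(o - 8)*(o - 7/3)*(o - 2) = o^3 - 37*o^2/3 + 118*o/3 - 112/3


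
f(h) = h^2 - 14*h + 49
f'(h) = 2*h - 14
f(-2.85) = 97.02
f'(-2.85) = -19.70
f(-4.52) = 132.71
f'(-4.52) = -23.04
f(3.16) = 14.75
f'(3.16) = -7.68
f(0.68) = 39.94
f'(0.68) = -12.64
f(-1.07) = 65.12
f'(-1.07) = -16.14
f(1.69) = 28.20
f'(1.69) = -10.62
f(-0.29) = 53.14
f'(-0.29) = -14.58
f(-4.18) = 124.99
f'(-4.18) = -22.36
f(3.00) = 16.00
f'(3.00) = -8.00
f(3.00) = 16.00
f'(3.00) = -8.00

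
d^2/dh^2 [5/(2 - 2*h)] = -5/(h - 1)^3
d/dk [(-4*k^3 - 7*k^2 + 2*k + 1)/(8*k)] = -k - 7/8 - 1/(8*k^2)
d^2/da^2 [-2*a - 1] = 0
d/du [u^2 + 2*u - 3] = 2*u + 2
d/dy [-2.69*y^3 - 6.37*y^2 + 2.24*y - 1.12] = -8.07*y^2 - 12.74*y + 2.24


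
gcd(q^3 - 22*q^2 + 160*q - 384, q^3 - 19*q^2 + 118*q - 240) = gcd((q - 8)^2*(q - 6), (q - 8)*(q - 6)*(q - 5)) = q^2 - 14*q + 48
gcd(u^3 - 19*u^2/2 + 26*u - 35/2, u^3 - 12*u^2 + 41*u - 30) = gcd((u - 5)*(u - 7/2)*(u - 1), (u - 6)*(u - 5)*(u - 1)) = u^2 - 6*u + 5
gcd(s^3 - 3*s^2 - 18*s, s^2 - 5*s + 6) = 1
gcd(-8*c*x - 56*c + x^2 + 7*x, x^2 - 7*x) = 1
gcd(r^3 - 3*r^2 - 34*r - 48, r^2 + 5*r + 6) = r^2 + 5*r + 6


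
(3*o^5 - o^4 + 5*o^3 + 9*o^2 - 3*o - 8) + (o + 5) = 3*o^5 - o^4 + 5*o^3 + 9*o^2 - 2*o - 3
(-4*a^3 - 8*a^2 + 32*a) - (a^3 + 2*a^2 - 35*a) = -5*a^3 - 10*a^2 + 67*a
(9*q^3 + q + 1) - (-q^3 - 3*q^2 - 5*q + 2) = 10*q^3 + 3*q^2 + 6*q - 1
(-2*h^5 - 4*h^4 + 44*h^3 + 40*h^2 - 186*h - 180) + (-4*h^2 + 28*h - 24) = -2*h^5 - 4*h^4 + 44*h^3 + 36*h^2 - 158*h - 204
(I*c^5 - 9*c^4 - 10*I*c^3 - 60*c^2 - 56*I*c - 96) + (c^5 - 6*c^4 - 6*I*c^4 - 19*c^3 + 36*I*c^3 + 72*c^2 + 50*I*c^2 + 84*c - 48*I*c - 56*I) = c^5 + I*c^5 - 15*c^4 - 6*I*c^4 - 19*c^3 + 26*I*c^3 + 12*c^2 + 50*I*c^2 + 84*c - 104*I*c - 96 - 56*I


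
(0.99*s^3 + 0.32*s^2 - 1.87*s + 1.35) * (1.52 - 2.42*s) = -2.3958*s^4 + 0.7304*s^3 + 5.0118*s^2 - 6.1094*s + 2.052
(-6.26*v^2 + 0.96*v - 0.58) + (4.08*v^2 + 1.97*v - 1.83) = -2.18*v^2 + 2.93*v - 2.41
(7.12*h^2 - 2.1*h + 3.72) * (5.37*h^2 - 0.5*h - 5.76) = 38.2344*h^4 - 14.837*h^3 - 19.9848*h^2 + 10.236*h - 21.4272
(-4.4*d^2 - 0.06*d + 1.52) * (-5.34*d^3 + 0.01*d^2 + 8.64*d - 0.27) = 23.496*d^5 + 0.2764*d^4 - 46.1334*d^3 + 0.6848*d^2 + 13.149*d - 0.4104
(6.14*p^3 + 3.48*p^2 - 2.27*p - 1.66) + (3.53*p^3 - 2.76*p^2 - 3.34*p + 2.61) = 9.67*p^3 + 0.72*p^2 - 5.61*p + 0.95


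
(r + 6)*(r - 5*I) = r^2 + 6*r - 5*I*r - 30*I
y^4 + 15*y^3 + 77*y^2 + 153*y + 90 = (y + 1)*(y + 3)*(y + 5)*(y + 6)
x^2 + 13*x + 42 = (x + 6)*(x + 7)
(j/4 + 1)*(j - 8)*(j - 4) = j^3/4 - 2*j^2 - 4*j + 32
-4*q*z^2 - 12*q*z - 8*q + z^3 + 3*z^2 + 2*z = (-4*q + z)*(z + 1)*(z + 2)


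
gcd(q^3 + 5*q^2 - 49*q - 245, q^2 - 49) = q^2 - 49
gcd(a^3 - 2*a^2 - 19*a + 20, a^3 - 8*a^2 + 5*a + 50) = a - 5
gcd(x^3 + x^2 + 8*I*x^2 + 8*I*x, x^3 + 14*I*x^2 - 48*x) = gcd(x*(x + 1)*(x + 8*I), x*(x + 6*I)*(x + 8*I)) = x^2 + 8*I*x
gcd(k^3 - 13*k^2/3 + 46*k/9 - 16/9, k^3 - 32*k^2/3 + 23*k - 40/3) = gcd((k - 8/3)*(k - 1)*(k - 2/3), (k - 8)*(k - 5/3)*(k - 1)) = k - 1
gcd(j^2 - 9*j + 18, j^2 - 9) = j - 3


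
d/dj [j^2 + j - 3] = 2*j + 1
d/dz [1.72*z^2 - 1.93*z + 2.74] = 3.44*z - 1.93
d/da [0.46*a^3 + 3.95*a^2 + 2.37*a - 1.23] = 1.38*a^2 + 7.9*a + 2.37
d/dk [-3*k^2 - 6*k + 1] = -6*k - 6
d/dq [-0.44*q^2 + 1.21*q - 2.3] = 1.21 - 0.88*q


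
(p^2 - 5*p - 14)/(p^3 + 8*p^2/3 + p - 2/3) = 3*(p - 7)/(3*p^2 + 2*p - 1)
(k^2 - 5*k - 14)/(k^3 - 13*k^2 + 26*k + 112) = 1/(k - 8)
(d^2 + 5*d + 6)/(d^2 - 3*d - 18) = (d + 2)/(d - 6)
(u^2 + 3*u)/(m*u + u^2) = (u + 3)/(m + u)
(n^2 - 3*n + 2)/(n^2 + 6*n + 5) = (n^2 - 3*n + 2)/(n^2 + 6*n + 5)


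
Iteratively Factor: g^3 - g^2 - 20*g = (g + 4)*(g^2 - 5*g) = (g - 5)*(g + 4)*(g)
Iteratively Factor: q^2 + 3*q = (q)*(q + 3)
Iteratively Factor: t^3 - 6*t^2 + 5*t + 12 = (t - 4)*(t^2 - 2*t - 3) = (t - 4)*(t + 1)*(t - 3)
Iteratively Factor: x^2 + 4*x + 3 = (x + 3)*(x + 1)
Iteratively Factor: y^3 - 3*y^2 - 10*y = (y)*(y^2 - 3*y - 10) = y*(y - 5)*(y + 2)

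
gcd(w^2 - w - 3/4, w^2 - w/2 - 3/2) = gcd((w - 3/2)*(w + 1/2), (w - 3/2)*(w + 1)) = w - 3/2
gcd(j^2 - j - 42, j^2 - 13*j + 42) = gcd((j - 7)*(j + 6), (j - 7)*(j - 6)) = j - 7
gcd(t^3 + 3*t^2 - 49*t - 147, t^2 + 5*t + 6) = t + 3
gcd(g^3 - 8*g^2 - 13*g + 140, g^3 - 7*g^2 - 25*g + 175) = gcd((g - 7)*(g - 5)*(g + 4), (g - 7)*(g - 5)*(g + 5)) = g^2 - 12*g + 35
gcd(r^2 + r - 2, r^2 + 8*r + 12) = r + 2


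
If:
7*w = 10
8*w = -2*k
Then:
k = -40/7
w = 10/7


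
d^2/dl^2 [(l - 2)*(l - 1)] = 2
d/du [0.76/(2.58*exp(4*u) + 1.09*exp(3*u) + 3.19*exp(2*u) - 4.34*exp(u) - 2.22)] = (-7.8432*exp(3*u) - 2.4852*exp(2*u) - 4.8488*exp(u) + 3.2984)*exp(u)/(2.58*exp(4*u) + 1.09*exp(3*u) + 3.19*exp(2*u) - 4.34*exp(u) - 2.22)^2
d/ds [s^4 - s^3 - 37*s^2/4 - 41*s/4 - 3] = 4*s^3 - 3*s^2 - 37*s/2 - 41/4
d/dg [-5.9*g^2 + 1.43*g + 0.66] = 1.43 - 11.8*g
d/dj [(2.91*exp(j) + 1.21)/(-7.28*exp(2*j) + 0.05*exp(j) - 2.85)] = (21.1848*exp(2*j) + 17.6176*exp(j) - 8.354)*exp(j)/(52.9984*exp(4*j) - 0.728*exp(3*j) + 41.4985*exp(2*j) - 0.285*exp(j) + 8.1225)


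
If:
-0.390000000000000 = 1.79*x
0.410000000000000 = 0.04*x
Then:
No Solution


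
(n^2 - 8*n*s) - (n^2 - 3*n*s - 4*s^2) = -5*n*s + 4*s^2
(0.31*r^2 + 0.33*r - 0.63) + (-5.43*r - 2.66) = 0.31*r^2 - 5.1*r - 3.29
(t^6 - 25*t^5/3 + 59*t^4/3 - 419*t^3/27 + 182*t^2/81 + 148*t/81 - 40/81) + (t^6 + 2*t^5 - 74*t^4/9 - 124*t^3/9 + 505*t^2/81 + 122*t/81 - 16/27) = 2*t^6 - 19*t^5/3 + 103*t^4/9 - 791*t^3/27 + 229*t^2/27 + 10*t/3 - 88/81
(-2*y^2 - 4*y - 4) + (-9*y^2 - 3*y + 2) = -11*y^2 - 7*y - 2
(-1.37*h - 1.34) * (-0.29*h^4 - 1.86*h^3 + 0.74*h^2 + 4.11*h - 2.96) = 0.3973*h^5 + 2.9368*h^4 + 1.4786*h^3 - 6.6223*h^2 - 1.4522*h + 3.9664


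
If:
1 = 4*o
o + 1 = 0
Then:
No Solution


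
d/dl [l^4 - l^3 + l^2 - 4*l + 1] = 4*l^3 - 3*l^2 + 2*l - 4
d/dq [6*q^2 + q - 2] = 12*q + 1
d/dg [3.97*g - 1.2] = 3.97000000000000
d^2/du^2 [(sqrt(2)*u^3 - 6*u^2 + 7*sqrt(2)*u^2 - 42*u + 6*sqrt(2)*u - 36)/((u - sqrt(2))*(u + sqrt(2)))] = 4*(-21*u^3 + 4*sqrt(2)*u^3 - 72*u^2 + 21*sqrt(2)*u^2 - 126*u + 24*sqrt(2)*u - 48 + 14*sqrt(2))/(u^6 - 6*u^4 + 12*u^2 - 8)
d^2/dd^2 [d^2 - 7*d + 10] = 2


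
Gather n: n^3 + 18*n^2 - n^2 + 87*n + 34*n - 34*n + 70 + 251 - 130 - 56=n^3 + 17*n^2 + 87*n + 135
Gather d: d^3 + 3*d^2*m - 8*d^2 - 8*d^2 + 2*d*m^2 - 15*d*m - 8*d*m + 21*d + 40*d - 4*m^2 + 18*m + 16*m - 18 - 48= d^3 + d^2*(3*m - 16) + d*(2*m^2 - 23*m + 61) - 4*m^2 + 34*m - 66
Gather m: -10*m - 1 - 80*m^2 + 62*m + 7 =-80*m^2 + 52*m + 6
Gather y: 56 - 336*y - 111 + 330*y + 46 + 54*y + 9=48*y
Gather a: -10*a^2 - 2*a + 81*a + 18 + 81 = -10*a^2 + 79*a + 99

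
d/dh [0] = 0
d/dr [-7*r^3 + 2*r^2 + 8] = r*(4 - 21*r)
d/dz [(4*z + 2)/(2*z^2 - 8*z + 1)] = 4*(-2*z^2 - 2*z + 5)/(4*z^4 - 32*z^3 + 68*z^2 - 16*z + 1)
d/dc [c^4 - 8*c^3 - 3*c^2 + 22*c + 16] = 4*c^3 - 24*c^2 - 6*c + 22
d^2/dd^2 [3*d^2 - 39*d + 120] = 6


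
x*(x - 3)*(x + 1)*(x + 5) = x^4 + 3*x^3 - 13*x^2 - 15*x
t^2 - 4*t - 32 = (t - 8)*(t + 4)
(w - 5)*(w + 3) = w^2 - 2*w - 15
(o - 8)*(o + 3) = o^2 - 5*o - 24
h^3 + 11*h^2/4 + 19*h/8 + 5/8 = (h + 1/2)*(h + 1)*(h + 5/4)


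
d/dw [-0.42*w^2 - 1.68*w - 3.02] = -0.84*w - 1.68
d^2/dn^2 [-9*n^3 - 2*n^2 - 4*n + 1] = -54*n - 4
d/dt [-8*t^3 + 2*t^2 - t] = -24*t^2 + 4*t - 1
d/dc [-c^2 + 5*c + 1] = 5 - 2*c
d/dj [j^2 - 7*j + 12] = 2*j - 7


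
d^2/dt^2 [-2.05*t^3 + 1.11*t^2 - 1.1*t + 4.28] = 2.22 - 12.3*t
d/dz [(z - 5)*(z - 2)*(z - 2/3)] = 3*z^2 - 46*z/3 + 44/3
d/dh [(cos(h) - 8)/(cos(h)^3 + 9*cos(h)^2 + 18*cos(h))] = (-285*cos(h) - 15*cos(2*h) + cos(3*h) - 303)*sin(h)/(2*(cos(h) + 3)^2*(cos(h) + 6)^2*cos(h)^2)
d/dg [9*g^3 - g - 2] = 27*g^2 - 1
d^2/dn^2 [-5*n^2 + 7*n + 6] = -10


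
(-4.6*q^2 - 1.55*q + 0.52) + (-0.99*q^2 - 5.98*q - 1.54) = -5.59*q^2 - 7.53*q - 1.02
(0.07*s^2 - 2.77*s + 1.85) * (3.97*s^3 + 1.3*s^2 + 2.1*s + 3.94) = 0.2779*s^5 - 10.9059*s^4 + 3.8905*s^3 - 3.1362*s^2 - 7.0288*s + 7.289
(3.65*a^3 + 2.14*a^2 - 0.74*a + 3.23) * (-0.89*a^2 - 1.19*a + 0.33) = -3.2485*a^5 - 6.2481*a^4 - 0.6835*a^3 - 1.2879*a^2 - 4.0879*a + 1.0659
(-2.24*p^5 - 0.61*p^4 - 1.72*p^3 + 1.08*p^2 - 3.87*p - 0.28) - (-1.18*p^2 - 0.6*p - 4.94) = -2.24*p^5 - 0.61*p^4 - 1.72*p^3 + 2.26*p^2 - 3.27*p + 4.66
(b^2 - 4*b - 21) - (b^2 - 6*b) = 2*b - 21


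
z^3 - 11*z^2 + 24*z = z*(z - 8)*(z - 3)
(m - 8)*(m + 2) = m^2 - 6*m - 16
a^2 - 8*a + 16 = (a - 4)^2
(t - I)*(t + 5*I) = t^2 + 4*I*t + 5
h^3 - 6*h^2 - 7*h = h*(h - 7)*(h + 1)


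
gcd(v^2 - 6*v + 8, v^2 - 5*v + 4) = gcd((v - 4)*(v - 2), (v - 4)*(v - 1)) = v - 4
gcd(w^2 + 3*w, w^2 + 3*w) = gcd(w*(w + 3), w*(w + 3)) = w^2 + 3*w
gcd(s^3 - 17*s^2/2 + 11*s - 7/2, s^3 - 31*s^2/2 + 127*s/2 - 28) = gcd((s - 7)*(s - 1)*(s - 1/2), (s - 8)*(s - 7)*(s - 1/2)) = s^2 - 15*s/2 + 7/2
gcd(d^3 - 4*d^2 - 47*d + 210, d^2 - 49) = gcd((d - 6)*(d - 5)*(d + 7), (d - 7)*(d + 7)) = d + 7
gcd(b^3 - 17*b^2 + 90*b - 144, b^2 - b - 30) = b - 6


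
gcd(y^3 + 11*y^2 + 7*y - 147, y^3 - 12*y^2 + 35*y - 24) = y - 3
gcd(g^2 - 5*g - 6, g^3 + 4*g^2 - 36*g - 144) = g - 6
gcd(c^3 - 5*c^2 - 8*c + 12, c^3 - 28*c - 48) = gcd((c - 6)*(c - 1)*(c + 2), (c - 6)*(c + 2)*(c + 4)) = c^2 - 4*c - 12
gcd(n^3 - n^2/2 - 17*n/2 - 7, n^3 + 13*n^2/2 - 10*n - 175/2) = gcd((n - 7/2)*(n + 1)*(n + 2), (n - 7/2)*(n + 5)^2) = n - 7/2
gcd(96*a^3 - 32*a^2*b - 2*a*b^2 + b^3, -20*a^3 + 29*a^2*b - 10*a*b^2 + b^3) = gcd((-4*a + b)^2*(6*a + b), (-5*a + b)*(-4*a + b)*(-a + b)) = 4*a - b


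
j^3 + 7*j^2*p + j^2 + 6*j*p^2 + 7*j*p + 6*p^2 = (j + 1)*(j + p)*(j + 6*p)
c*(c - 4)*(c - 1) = c^3 - 5*c^2 + 4*c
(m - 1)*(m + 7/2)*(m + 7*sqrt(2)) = m^3 + 5*m^2/2 + 7*sqrt(2)*m^2 - 7*m/2 + 35*sqrt(2)*m/2 - 49*sqrt(2)/2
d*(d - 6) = d^2 - 6*d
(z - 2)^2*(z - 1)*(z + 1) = z^4 - 4*z^3 + 3*z^2 + 4*z - 4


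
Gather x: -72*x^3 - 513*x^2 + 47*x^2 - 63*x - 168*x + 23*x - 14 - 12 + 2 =-72*x^3 - 466*x^2 - 208*x - 24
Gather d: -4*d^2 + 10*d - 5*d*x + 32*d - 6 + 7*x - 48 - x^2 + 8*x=-4*d^2 + d*(42 - 5*x) - x^2 + 15*x - 54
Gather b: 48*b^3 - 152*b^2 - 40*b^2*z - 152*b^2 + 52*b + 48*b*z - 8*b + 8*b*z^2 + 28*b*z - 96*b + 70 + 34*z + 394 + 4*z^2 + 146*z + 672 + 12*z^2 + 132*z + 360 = 48*b^3 + b^2*(-40*z - 304) + b*(8*z^2 + 76*z - 52) + 16*z^2 + 312*z + 1496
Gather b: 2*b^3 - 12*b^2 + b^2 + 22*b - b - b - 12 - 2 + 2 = 2*b^3 - 11*b^2 + 20*b - 12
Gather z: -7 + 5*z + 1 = 5*z - 6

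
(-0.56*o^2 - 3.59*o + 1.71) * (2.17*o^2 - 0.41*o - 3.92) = -1.2152*o^4 - 7.5607*o^3 + 7.3778*o^2 + 13.3717*o - 6.7032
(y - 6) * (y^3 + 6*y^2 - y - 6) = y^4 - 37*y^2 + 36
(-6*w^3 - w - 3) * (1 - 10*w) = 60*w^4 - 6*w^3 + 10*w^2 + 29*w - 3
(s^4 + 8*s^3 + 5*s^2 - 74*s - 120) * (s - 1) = s^5 + 7*s^4 - 3*s^3 - 79*s^2 - 46*s + 120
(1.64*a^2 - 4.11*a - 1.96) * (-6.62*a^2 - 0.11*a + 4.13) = -10.8568*a^4 + 27.0278*a^3 + 20.2005*a^2 - 16.7587*a - 8.0948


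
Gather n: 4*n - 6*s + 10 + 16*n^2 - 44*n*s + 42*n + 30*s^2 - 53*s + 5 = 16*n^2 + n*(46 - 44*s) + 30*s^2 - 59*s + 15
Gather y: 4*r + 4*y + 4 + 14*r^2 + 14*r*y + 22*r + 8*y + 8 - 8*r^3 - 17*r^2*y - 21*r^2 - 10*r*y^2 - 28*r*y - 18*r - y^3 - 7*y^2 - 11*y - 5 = -8*r^3 - 7*r^2 + 8*r - y^3 + y^2*(-10*r - 7) + y*(-17*r^2 - 14*r + 1) + 7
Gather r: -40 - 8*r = -8*r - 40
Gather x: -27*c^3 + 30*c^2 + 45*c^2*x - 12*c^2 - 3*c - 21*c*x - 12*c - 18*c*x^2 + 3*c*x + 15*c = -27*c^3 + 18*c^2 - 18*c*x^2 + x*(45*c^2 - 18*c)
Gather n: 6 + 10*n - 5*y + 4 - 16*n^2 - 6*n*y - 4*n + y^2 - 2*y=-16*n^2 + n*(6 - 6*y) + y^2 - 7*y + 10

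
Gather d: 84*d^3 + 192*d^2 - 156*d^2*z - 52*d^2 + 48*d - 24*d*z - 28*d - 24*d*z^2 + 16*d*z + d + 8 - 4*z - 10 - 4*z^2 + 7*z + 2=84*d^3 + d^2*(140 - 156*z) + d*(-24*z^2 - 8*z + 21) - 4*z^2 + 3*z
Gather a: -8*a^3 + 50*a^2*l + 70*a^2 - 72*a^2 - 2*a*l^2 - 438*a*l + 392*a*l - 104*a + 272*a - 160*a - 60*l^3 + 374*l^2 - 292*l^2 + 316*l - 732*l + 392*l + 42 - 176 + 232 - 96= -8*a^3 + a^2*(50*l - 2) + a*(-2*l^2 - 46*l + 8) - 60*l^3 + 82*l^2 - 24*l + 2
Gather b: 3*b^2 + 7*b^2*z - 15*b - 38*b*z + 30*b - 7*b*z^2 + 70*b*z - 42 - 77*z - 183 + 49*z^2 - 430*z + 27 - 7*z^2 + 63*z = b^2*(7*z + 3) + b*(-7*z^2 + 32*z + 15) + 42*z^2 - 444*z - 198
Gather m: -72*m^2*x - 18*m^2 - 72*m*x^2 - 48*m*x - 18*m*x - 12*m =m^2*(-72*x - 18) + m*(-72*x^2 - 66*x - 12)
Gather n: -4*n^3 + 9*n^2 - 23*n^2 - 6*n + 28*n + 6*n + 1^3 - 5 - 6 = -4*n^3 - 14*n^2 + 28*n - 10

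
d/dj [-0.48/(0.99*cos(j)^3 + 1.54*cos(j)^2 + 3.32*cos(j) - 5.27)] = (1.4256*sin(j)^2 - 1.4784*cos(j) - 3.0192)*sin(j)/(0.99*cos(j)^3 + 1.54*cos(j)^2 + 3.32*cos(j) - 5.27)^2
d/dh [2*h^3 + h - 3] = 6*h^2 + 1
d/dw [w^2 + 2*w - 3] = 2*w + 2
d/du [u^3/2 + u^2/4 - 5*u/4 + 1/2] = 3*u^2/2 + u/2 - 5/4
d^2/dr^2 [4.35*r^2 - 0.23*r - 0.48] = 8.70000000000000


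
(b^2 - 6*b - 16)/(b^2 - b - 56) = (b + 2)/(b + 7)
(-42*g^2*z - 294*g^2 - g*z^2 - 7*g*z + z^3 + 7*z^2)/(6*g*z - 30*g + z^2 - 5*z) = (-7*g*z - 49*g + z^2 + 7*z)/(z - 5)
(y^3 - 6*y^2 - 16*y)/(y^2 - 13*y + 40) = y*(y + 2)/(y - 5)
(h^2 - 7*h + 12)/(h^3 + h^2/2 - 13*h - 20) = 2*(h - 3)/(2*h^2 + 9*h + 10)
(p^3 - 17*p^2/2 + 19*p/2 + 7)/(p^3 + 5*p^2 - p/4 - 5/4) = 2*(p^2 - 9*p + 14)/(2*p^2 + 9*p - 5)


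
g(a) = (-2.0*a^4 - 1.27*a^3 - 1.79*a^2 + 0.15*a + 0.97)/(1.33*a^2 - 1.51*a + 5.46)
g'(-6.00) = 15.15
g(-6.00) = -38.17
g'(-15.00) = 42.40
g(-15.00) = -297.43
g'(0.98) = -2.62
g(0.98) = -0.69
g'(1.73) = -6.72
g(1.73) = -4.19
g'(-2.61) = 4.78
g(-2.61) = -4.43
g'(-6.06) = 15.34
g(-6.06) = -39.09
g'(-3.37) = 7.08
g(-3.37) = -8.94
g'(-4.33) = 10.03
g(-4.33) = -17.14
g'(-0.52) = 0.35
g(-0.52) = 0.07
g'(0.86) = -2.04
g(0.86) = -0.41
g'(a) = (1.51 - 2.66*a)*(-2.0*a^4 - 1.27*a^3 - 1.79*a^2 + 0.15*a + 0.97)/(1.33*a^2 - 1.51*a + 5.46)^2 + (-8.0*a^3 - 3.81*a^2 - 3.58*a + 0.15)/(1.33*a^2 - 1.51*a + 5.46) = (-5.32*a^5 + 7.3709*a^4 - 39.8446*a^3 - 18.2992*a^2 - 22.127*a + 2.2837)/(1.7689*a^4 - 4.0166*a^3 + 16.8037*a^2 - 16.4892*a + 29.8116)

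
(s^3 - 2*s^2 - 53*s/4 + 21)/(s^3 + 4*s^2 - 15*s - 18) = (s^3 - 2*s^2 - 53*s/4 + 21)/(s^3 + 4*s^2 - 15*s - 18)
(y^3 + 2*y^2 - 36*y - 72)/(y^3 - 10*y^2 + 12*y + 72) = (y + 6)/(y - 6)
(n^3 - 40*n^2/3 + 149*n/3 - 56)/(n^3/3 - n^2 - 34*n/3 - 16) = (3*n^2 - 16*n + 21)/(n^2 + 5*n + 6)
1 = 1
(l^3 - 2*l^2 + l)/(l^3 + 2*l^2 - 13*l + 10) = l*(l - 1)/(l^2 + 3*l - 10)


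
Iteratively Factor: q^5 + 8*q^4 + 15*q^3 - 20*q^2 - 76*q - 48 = (q - 2)*(q^4 + 10*q^3 + 35*q^2 + 50*q + 24) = (q - 2)*(q + 1)*(q^3 + 9*q^2 + 26*q + 24) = (q - 2)*(q + 1)*(q + 3)*(q^2 + 6*q + 8) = (q - 2)*(q + 1)*(q + 2)*(q + 3)*(q + 4)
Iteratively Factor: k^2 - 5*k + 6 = (k - 2)*(k - 3)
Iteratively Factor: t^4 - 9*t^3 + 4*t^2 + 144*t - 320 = (t + 4)*(t^3 - 13*t^2 + 56*t - 80) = (t - 5)*(t + 4)*(t^2 - 8*t + 16) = (t - 5)*(t - 4)*(t + 4)*(t - 4)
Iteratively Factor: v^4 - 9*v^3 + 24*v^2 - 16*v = (v - 1)*(v^3 - 8*v^2 + 16*v) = (v - 4)*(v - 1)*(v^2 - 4*v) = v*(v - 4)*(v - 1)*(v - 4)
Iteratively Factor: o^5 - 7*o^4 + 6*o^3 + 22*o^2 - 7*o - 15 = (o - 5)*(o^4 - 2*o^3 - 4*o^2 + 2*o + 3) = (o - 5)*(o + 1)*(o^3 - 3*o^2 - o + 3) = (o - 5)*(o + 1)^2*(o^2 - 4*o + 3) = (o - 5)*(o - 1)*(o + 1)^2*(o - 3)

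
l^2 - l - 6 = (l - 3)*(l + 2)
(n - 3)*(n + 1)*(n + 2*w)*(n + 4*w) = n^4 + 6*n^3*w - 2*n^3 + 8*n^2*w^2 - 12*n^2*w - 3*n^2 - 16*n*w^2 - 18*n*w - 24*w^2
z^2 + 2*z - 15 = (z - 3)*(z + 5)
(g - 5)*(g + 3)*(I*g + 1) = I*g^3 + g^2 - 2*I*g^2 - 2*g - 15*I*g - 15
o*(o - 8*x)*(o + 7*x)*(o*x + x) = o^4*x - o^3*x^2 + o^3*x - 56*o^2*x^3 - o^2*x^2 - 56*o*x^3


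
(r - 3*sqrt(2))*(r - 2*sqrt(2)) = r^2 - 5*sqrt(2)*r + 12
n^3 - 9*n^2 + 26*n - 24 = (n - 4)*(n - 3)*(n - 2)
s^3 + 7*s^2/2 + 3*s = s*(s + 3/2)*(s + 2)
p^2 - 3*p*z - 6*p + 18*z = (p - 6)*(p - 3*z)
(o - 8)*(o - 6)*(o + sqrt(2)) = o^3 - 14*o^2 + sqrt(2)*o^2 - 14*sqrt(2)*o + 48*o + 48*sqrt(2)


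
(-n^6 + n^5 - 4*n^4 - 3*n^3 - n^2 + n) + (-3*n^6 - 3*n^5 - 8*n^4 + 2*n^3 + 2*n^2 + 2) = -4*n^6 - 2*n^5 - 12*n^4 - n^3 + n^2 + n + 2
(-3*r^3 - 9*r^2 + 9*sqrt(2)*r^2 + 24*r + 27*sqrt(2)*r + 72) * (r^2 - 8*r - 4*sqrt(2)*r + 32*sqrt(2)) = -3*r^5 + 15*r^4 + 21*sqrt(2)*r^4 - 105*sqrt(2)*r^3 + 24*r^3 - 600*sqrt(2)*r^2 + 240*r^2 + 480*sqrt(2)*r + 1152*r + 2304*sqrt(2)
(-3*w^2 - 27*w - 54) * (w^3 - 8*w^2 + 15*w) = -3*w^5 - 3*w^4 + 117*w^3 + 27*w^2 - 810*w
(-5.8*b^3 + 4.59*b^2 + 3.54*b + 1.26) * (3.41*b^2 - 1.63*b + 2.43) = -19.778*b^5 + 25.1059*b^4 - 9.5043*b^3 + 9.6801*b^2 + 6.5484*b + 3.0618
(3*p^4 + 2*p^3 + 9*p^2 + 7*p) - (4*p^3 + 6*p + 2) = 3*p^4 - 2*p^3 + 9*p^2 + p - 2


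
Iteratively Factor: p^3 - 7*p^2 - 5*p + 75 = (p - 5)*(p^2 - 2*p - 15) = (p - 5)^2*(p + 3)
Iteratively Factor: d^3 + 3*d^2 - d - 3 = (d - 1)*(d^2 + 4*d + 3) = (d - 1)*(d + 1)*(d + 3)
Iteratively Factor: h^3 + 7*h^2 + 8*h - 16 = (h + 4)*(h^2 + 3*h - 4) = (h - 1)*(h + 4)*(h + 4)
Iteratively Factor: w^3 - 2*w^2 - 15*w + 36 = (w + 4)*(w^2 - 6*w + 9) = (w - 3)*(w + 4)*(w - 3)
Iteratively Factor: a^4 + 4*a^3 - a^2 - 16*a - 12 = (a + 1)*(a^3 + 3*a^2 - 4*a - 12) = (a + 1)*(a + 3)*(a^2 - 4) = (a + 1)*(a + 2)*(a + 3)*(a - 2)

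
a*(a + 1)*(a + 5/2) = a^3 + 7*a^2/2 + 5*a/2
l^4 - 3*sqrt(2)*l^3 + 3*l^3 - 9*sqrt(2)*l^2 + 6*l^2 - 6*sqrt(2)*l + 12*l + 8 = (l + 1)*(l + 2)*(l - 2*sqrt(2))*(l - sqrt(2))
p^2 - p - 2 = (p - 2)*(p + 1)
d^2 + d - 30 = (d - 5)*(d + 6)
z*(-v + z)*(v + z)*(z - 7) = -v^2*z^2 + 7*v^2*z + z^4 - 7*z^3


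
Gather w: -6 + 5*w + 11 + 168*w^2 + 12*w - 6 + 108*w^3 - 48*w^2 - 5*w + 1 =108*w^3 + 120*w^2 + 12*w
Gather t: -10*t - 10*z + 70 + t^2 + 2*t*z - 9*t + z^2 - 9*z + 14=t^2 + t*(2*z - 19) + z^2 - 19*z + 84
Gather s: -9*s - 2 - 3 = -9*s - 5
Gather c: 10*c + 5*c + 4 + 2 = 15*c + 6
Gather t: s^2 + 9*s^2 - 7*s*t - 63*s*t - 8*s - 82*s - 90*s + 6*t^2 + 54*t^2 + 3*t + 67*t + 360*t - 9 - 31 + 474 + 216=10*s^2 - 180*s + 60*t^2 + t*(430 - 70*s) + 650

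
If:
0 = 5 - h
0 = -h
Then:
No Solution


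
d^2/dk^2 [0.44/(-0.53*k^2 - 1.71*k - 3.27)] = (0.247192*k^2 + 0.797544*k - 0.44*(1.06*k + 1.71)*(2.12*k + 3.42) + 1.525128)/(0.53*k^2 + 1.71*k + 3.27)^3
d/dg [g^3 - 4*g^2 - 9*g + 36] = 3*g^2 - 8*g - 9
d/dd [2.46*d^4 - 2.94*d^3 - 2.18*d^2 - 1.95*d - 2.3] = 9.84*d^3 - 8.82*d^2 - 4.36*d - 1.95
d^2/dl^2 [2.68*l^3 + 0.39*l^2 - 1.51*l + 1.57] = 16.08*l + 0.78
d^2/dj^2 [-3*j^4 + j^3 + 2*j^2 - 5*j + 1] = -36*j^2 + 6*j + 4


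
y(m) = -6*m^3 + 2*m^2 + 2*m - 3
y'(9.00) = -1420.00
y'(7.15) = -889.60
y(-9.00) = 4515.00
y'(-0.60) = -6.88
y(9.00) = -4197.00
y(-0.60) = -2.18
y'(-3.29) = -205.99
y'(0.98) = -11.37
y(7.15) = -2079.61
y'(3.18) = -167.30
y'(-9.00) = -1492.00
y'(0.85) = -7.60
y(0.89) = -3.87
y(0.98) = -4.77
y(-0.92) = 1.52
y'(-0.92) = -16.92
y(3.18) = -169.36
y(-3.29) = 225.74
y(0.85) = -3.54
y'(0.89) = -8.70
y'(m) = -18*m^2 + 4*m + 2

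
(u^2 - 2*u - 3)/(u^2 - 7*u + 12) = (u + 1)/(u - 4)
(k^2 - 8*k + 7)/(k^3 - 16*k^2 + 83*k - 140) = (k - 1)/(k^2 - 9*k + 20)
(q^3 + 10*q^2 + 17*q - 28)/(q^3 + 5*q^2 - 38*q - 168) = (q - 1)/(q - 6)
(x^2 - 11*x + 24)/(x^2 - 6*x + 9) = (x - 8)/(x - 3)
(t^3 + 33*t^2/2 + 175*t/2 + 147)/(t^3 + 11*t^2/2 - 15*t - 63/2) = (2*t^2 + 19*t + 42)/(2*t^2 - 3*t - 9)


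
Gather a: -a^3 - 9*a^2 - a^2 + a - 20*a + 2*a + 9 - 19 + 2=-a^3 - 10*a^2 - 17*a - 8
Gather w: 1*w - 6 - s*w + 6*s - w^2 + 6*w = 6*s - w^2 + w*(7 - s) - 6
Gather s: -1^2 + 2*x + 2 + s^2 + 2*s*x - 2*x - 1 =s^2 + 2*s*x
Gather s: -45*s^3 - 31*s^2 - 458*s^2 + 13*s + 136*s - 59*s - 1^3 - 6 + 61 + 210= -45*s^3 - 489*s^2 + 90*s + 264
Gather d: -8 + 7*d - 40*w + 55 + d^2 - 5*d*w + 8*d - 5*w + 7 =d^2 + d*(15 - 5*w) - 45*w + 54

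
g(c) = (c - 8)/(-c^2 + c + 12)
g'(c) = (c - 8)*(2*c - 1)/(-c^2 + c + 12)^2 + 1/(-c^2 + c + 12)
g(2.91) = -0.79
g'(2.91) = -0.44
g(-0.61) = -0.78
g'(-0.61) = 0.25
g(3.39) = -1.18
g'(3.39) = -1.50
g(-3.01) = 157.06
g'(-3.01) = 15714.27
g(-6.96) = 0.34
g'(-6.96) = 0.10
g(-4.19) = 1.25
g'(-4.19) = 1.10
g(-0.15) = -0.69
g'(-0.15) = 0.16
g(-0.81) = -0.84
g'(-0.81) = 0.30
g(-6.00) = 0.47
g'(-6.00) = 0.17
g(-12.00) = 0.14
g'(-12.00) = 0.02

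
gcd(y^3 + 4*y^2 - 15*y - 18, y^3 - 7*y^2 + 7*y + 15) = y^2 - 2*y - 3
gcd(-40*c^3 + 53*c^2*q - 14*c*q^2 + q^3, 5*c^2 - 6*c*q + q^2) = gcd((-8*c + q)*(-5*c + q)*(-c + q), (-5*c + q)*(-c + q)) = 5*c^2 - 6*c*q + q^2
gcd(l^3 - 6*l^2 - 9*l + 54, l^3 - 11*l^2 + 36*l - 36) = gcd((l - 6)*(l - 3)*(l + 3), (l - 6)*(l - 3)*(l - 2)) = l^2 - 9*l + 18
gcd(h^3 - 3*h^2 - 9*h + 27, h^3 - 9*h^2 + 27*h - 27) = h^2 - 6*h + 9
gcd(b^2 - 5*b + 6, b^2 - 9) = b - 3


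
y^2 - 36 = (y - 6)*(y + 6)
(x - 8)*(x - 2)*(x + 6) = x^3 - 4*x^2 - 44*x + 96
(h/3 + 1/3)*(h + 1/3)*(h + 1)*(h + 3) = h^4/3 + 16*h^3/9 + 26*h^2/9 + 16*h/9 + 1/3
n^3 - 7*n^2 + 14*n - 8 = (n - 4)*(n - 2)*(n - 1)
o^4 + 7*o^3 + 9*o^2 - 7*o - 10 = (o - 1)*(o + 1)*(o + 2)*(o + 5)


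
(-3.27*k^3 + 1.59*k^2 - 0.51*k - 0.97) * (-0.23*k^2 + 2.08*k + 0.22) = 0.7521*k^5 - 7.1673*k^4 + 2.7051*k^3 - 0.4879*k^2 - 2.1298*k - 0.2134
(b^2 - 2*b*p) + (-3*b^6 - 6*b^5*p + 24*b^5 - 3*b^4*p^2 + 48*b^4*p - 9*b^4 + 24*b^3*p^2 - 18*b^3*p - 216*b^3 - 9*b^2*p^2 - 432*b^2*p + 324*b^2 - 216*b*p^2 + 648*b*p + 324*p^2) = -3*b^6 - 6*b^5*p + 24*b^5 - 3*b^4*p^2 + 48*b^4*p - 9*b^4 + 24*b^3*p^2 - 18*b^3*p - 216*b^3 - 9*b^2*p^2 - 432*b^2*p + 325*b^2 - 216*b*p^2 + 646*b*p + 324*p^2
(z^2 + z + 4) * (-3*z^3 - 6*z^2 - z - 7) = -3*z^5 - 9*z^4 - 19*z^3 - 32*z^2 - 11*z - 28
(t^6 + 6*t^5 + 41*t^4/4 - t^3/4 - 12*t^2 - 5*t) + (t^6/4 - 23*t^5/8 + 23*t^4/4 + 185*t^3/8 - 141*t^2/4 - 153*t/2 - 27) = 5*t^6/4 + 25*t^5/8 + 16*t^4 + 183*t^3/8 - 189*t^2/4 - 163*t/2 - 27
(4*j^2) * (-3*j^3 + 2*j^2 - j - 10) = -12*j^5 + 8*j^4 - 4*j^3 - 40*j^2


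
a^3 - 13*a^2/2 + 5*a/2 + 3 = (a - 6)*(a - 1)*(a + 1/2)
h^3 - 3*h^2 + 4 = (h - 2)^2*(h + 1)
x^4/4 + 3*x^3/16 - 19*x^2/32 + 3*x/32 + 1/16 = (x/4 + 1/2)*(x - 1)*(x - 1/2)*(x + 1/4)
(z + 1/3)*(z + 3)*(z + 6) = z^3 + 28*z^2/3 + 21*z + 6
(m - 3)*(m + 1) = m^2 - 2*m - 3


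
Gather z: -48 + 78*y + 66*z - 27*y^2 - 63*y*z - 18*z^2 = -27*y^2 + 78*y - 18*z^2 + z*(66 - 63*y) - 48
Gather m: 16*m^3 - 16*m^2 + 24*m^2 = 16*m^3 + 8*m^2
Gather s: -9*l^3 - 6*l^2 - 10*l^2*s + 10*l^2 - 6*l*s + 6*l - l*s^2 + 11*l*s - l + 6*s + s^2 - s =-9*l^3 + 4*l^2 + 5*l + s^2*(1 - l) + s*(-10*l^2 + 5*l + 5)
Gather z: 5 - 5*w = 5 - 5*w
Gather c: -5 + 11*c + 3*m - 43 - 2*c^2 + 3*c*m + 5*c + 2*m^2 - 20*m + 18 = -2*c^2 + c*(3*m + 16) + 2*m^2 - 17*m - 30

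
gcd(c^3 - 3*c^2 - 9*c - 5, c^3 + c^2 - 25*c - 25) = c^2 - 4*c - 5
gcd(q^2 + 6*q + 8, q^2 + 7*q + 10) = q + 2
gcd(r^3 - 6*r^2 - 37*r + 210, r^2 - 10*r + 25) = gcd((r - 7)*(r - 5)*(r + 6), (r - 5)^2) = r - 5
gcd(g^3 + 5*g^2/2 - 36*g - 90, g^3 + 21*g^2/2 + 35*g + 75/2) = g + 5/2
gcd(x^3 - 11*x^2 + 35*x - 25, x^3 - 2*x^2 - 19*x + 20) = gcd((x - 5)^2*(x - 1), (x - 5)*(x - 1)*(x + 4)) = x^2 - 6*x + 5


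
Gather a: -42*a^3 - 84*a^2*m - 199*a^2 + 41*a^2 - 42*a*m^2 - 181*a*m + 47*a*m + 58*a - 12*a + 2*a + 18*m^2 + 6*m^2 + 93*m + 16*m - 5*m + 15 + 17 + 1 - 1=-42*a^3 + a^2*(-84*m - 158) + a*(-42*m^2 - 134*m + 48) + 24*m^2 + 104*m + 32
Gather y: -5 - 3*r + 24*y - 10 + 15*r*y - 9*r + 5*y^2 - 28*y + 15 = -12*r + 5*y^2 + y*(15*r - 4)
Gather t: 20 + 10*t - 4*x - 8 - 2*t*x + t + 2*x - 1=t*(11 - 2*x) - 2*x + 11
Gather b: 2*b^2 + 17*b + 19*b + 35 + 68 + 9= 2*b^2 + 36*b + 112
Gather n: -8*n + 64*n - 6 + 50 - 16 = 56*n + 28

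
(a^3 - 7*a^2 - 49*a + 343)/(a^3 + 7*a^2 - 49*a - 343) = (a - 7)/(a + 7)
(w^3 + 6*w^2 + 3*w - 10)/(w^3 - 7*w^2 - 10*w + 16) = (w + 5)/(w - 8)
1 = 1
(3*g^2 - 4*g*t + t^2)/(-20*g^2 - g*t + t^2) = (-3*g^2 + 4*g*t - t^2)/(20*g^2 + g*t - t^2)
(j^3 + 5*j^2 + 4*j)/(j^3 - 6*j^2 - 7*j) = (j + 4)/(j - 7)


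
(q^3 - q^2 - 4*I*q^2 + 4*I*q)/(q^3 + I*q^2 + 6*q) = (q^2 - q - 4*I*q + 4*I)/(q^2 + I*q + 6)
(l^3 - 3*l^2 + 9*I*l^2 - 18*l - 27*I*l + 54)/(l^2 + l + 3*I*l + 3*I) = (l^2 + l*(-3 + 6*I) - 18*I)/(l + 1)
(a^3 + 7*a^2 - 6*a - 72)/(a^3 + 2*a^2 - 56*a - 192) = (a - 3)/(a - 8)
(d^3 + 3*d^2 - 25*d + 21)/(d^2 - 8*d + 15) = (d^2 + 6*d - 7)/(d - 5)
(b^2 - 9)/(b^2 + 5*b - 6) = (b^2 - 9)/(b^2 + 5*b - 6)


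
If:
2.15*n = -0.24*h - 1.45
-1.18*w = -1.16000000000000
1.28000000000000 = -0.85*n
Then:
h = 7.45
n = -1.51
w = 0.98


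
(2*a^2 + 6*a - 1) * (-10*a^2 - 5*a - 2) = -20*a^4 - 70*a^3 - 24*a^2 - 7*a + 2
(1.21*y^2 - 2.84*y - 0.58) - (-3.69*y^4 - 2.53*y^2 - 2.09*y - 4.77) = 3.69*y^4 + 3.74*y^2 - 0.75*y + 4.19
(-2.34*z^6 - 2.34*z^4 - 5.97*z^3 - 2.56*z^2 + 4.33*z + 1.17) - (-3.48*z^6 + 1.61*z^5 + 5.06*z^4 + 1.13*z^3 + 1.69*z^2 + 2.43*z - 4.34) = 1.14*z^6 - 1.61*z^5 - 7.4*z^4 - 7.1*z^3 - 4.25*z^2 + 1.9*z + 5.51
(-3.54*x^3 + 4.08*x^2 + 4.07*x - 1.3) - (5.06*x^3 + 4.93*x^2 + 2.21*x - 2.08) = -8.6*x^3 - 0.85*x^2 + 1.86*x + 0.78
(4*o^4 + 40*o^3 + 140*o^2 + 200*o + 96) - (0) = 4*o^4 + 40*o^3 + 140*o^2 + 200*o + 96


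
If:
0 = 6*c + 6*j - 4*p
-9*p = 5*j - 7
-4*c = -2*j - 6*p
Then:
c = 11/8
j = -5/8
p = 9/8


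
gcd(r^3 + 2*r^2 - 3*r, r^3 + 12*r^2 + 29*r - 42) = r - 1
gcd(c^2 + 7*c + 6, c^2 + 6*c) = c + 6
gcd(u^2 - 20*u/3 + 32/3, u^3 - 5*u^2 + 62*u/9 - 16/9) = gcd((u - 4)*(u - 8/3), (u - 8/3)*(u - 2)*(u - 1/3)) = u - 8/3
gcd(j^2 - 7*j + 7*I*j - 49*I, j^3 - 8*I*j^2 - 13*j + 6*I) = 1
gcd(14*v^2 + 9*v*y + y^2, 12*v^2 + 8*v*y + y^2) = 2*v + y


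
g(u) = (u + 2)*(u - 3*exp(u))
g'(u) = u + (1 - 3*exp(u))*(u + 2) - 3*exp(u)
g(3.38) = -455.86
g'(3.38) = -553.40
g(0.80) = -16.45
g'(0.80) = -21.77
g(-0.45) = -3.66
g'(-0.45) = -3.78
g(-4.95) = 14.67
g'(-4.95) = -7.86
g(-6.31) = 27.22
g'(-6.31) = -10.60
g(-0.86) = -2.43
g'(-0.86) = -2.44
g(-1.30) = -1.48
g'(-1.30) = -1.99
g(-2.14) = 0.35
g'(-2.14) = -2.58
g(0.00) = -6.00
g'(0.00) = -7.00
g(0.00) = -6.00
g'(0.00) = -7.00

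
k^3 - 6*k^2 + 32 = (k - 4)^2*(k + 2)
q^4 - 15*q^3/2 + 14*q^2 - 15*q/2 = q*(q - 5)*(q - 3/2)*(q - 1)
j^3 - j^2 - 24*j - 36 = (j - 6)*(j + 2)*(j + 3)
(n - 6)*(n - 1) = n^2 - 7*n + 6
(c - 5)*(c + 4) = c^2 - c - 20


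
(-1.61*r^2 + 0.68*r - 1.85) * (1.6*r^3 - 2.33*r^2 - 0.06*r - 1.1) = -2.576*r^5 + 4.8393*r^4 - 4.4478*r^3 + 6.0407*r^2 - 0.637*r + 2.035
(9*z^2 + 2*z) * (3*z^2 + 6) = 27*z^4 + 6*z^3 + 54*z^2 + 12*z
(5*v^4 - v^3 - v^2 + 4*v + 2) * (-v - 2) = -5*v^5 - 9*v^4 + 3*v^3 - 2*v^2 - 10*v - 4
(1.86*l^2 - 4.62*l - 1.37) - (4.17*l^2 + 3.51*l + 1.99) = -2.31*l^2 - 8.13*l - 3.36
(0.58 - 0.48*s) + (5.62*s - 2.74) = 5.14*s - 2.16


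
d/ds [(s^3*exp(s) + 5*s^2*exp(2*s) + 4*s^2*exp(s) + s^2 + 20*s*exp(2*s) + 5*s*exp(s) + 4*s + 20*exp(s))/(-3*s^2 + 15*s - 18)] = (-s^5*exp(s) - 10*s^4*exp(2*s) + 10*s^3*exp(2*s) + 19*s^3*exp(s) + 185*s^2*exp(2*s) - 12*s^2*exp(s) + 9*s^2 - 300*s*exp(2*s) + 62*s*exp(s) - 12*s - 120*exp(2*s) - 250*exp(s) - 24)/(3*(s^4 - 10*s^3 + 37*s^2 - 60*s + 36))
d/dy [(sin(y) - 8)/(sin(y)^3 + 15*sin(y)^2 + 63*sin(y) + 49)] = (23*sin(y) + cos(2*y) + 78)*cos(y)/((sin(y) + 1)^2*(sin(y) + 7)^3)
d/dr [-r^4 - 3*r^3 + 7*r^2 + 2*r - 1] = -4*r^3 - 9*r^2 + 14*r + 2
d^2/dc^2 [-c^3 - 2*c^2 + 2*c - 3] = -6*c - 4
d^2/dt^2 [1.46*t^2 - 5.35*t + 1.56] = 2.92000000000000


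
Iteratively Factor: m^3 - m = (m - 1)*(m^2 + m) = m*(m - 1)*(m + 1)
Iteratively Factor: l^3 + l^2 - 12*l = (l)*(l^2 + l - 12) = l*(l - 3)*(l + 4)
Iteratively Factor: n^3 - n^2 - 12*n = (n + 3)*(n^2 - 4*n) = (n - 4)*(n + 3)*(n)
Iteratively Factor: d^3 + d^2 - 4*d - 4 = (d - 2)*(d^2 + 3*d + 2) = (d - 2)*(d + 2)*(d + 1)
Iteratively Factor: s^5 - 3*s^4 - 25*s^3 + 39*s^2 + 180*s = (s + 3)*(s^4 - 6*s^3 - 7*s^2 + 60*s) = (s + 3)^2*(s^3 - 9*s^2 + 20*s) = (s - 4)*(s + 3)^2*(s^2 - 5*s) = (s - 5)*(s - 4)*(s + 3)^2*(s)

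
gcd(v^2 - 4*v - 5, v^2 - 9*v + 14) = 1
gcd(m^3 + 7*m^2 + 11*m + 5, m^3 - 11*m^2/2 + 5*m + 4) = 1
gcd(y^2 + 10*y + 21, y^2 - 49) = y + 7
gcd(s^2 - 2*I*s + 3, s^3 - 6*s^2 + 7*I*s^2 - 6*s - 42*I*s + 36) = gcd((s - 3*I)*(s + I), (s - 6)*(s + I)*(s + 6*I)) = s + I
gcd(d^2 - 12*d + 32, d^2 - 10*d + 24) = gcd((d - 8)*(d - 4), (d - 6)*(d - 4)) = d - 4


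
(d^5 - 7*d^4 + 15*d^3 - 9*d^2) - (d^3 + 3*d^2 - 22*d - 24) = d^5 - 7*d^4 + 14*d^3 - 12*d^2 + 22*d + 24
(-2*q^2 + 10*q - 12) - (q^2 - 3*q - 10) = -3*q^2 + 13*q - 2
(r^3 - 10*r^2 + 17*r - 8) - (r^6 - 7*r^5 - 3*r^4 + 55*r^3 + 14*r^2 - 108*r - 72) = -r^6 + 7*r^5 + 3*r^4 - 54*r^3 - 24*r^2 + 125*r + 64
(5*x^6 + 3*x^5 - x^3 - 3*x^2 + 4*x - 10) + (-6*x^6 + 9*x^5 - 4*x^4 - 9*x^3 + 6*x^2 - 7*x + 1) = -x^6 + 12*x^5 - 4*x^4 - 10*x^3 + 3*x^2 - 3*x - 9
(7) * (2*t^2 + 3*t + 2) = 14*t^2 + 21*t + 14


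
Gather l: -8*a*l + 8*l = l*(8 - 8*a)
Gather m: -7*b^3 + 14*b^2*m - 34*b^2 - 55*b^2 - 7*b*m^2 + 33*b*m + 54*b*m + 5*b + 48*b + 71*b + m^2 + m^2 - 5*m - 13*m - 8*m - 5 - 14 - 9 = -7*b^3 - 89*b^2 + 124*b + m^2*(2 - 7*b) + m*(14*b^2 + 87*b - 26) - 28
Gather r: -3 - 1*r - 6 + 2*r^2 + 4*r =2*r^2 + 3*r - 9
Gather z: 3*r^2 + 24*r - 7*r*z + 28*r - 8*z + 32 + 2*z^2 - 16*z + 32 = 3*r^2 + 52*r + 2*z^2 + z*(-7*r - 24) + 64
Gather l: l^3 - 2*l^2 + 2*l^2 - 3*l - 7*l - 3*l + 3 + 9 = l^3 - 13*l + 12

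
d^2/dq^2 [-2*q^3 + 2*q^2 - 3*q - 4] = 4 - 12*q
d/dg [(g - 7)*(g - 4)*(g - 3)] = 3*g^2 - 28*g + 61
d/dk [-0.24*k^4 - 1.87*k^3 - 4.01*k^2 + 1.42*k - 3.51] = -0.96*k^3 - 5.61*k^2 - 8.02*k + 1.42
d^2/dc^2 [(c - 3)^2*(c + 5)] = 6*c - 2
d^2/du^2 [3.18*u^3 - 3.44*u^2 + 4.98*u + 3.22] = 19.08*u - 6.88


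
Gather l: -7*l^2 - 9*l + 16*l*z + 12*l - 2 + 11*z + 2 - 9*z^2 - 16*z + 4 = -7*l^2 + l*(16*z + 3) - 9*z^2 - 5*z + 4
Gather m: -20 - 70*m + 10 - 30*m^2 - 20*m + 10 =-30*m^2 - 90*m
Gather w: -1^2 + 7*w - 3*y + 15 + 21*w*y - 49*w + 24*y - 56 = w*(21*y - 42) + 21*y - 42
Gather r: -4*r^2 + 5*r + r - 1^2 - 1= -4*r^2 + 6*r - 2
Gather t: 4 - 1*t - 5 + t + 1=0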